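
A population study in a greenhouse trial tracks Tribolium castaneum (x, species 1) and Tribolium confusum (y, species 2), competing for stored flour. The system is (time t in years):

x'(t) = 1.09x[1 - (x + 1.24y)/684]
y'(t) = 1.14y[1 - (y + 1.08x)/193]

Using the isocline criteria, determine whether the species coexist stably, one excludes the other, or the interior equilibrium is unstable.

Compare the nullcline intercepts: K1/α12 = 684/1.24 = 552 > K2 = 193; K2/α21 = 193/1.08 = 179 < K1 = 684.
Since the inequalities point opposite ways, species 1 can invade but species 2 cannot.

species 1 excludes species 2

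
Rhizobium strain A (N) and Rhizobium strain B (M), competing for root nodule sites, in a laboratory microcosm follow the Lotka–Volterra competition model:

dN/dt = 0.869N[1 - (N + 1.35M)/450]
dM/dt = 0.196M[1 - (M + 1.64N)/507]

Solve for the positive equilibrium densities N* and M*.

N* ≈ 193, M* ≈ 190

Setting both brackets to zero gives the nullclines N + 1.35M = 450 and 1.64N + M = 507.
Substituting M = 507 - 1.64N into the first: N(1 - 1.35·1.64) = 450 - 1.35·507.
So N* = -234/-1.21 = 193, and then M* = 507 - 1.64·193 = 190.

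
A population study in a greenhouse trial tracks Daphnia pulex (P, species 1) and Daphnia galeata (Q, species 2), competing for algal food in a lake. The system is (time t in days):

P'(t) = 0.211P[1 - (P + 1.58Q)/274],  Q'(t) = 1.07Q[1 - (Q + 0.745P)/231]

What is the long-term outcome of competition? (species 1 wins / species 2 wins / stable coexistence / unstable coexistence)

species 2 excludes species 1

Compare the nullcline intercepts: K1/α12 = 274/1.58 = 173 < K2 = 231; K2/α21 = 231/0.745 = 310 > K1 = 274.
Since the inequalities point opposite ways, species 2 can invade but species 1 cannot.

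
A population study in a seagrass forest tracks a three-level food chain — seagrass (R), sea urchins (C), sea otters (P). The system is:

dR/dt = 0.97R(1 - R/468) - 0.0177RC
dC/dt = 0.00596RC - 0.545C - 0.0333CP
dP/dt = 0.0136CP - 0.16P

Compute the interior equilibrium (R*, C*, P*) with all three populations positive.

From dP/dt = 0: 0.0136C* = 0.16, so C* = 11.8.
From dR/dt = 0: 0.97(1 - R*/468) = 0.0177·11.8, giving R* = 468·(1 - 0.215) = 368.
From dC/dt = 0: 0.00596·368 - 0.545 = 0.0333P*, so P* = 1.65/0.0333 = 49.4.

R* ≈ 368, C* ≈ 11.8, P* ≈ 49.4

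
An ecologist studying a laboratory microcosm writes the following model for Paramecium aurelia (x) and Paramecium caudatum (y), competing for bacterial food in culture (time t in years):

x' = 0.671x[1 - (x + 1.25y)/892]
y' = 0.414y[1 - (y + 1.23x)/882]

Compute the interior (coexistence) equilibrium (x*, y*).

x* ≈ 392, y* ≈ 400

Setting both brackets to zero gives the nullclines x + 1.25y = 892 and 1.23x + y = 882.
Substituting y = 882 - 1.23x into the first: x(1 - 1.25·1.23) = 892 - 1.25·882.
So x* = -210/-0.538 = 392, and then y* = 882 - 1.23·392 = 400.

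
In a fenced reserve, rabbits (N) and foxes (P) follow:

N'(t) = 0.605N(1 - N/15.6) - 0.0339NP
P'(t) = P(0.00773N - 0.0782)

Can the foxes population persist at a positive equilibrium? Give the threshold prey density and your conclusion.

The predator equation gives dP/dt > 0 only when N > 0.0782/0.00773 = 10.1.
Without the predator, N → K = 15.6. Since 15.6 > 10.1, the predator can invade and persist.

Threshold N = 10.1; K > 10.1, so yes, the predator persists.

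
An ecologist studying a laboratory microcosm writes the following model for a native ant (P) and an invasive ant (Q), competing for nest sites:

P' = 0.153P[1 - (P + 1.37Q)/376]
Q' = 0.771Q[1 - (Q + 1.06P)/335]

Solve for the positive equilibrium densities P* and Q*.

P* ≈ 183, Q* ≈ 141

Setting both brackets to zero gives the nullclines P + 1.37Q = 376 and 1.06P + Q = 335.
Substituting Q = 335 - 1.06P into the first: P(1 - 1.37·1.06) = 376 - 1.37·335.
So P* = -83/-0.452 = 183, and then Q* = 335 - 1.06·183 = 141.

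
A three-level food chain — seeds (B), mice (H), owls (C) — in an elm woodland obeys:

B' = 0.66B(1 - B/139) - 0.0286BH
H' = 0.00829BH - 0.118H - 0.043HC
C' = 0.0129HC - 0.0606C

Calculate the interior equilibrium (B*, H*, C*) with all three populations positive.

B* ≈ 111, H* ≈ 4.7, C* ≈ 18.6

From dC/dt = 0: 0.0129H* = 0.0606, so H* = 4.7.
From dB/dt = 0: 0.66(1 - B*/139) = 0.0286·4.7, giving B* = 139·(1 - 0.204) = 111.
From dH/dt = 0: 0.00829·111 - 0.118 = 0.043C*, so C* = 0.8/0.043 = 18.6.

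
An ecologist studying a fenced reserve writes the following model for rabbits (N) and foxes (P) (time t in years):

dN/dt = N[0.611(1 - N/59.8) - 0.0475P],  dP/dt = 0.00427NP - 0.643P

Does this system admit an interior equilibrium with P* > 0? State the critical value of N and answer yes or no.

The predator equation gives dP/dt > 0 only when N > 0.643/0.00427 = 151.
Without the predator, N → K = 59.8. Since 59.8 < 151, the predator cannot invade.

Threshold N = 151; K < 151, so no, the predator goes extinct.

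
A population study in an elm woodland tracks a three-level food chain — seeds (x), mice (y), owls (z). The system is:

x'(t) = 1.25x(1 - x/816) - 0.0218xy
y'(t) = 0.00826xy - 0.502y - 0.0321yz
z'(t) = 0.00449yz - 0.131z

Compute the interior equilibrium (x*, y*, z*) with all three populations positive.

From dz/dt = 0: 0.00449y* = 0.131, so y* = 29.2.
From dx/dt = 0: 1.25(1 - x*/816) = 0.0218·29.2, giving x* = 816·(1 - 0.509) = 401.
From dy/dt = 0: 0.00826·401 - 0.502 = 0.0321z*, so z* = 2.81/0.0321 = 87.5.

x* ≈ 401, y* ≈ 29.2, z* ≈ 87.5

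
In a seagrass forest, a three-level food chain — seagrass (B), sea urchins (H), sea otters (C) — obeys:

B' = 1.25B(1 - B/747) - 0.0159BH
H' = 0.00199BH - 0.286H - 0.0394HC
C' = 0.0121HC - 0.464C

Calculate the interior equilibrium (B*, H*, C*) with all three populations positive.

From dC/dt = 0: 0.0121H* = 0.464, so H* = 38.3.
From dB/dt = 0: 1.25(1 - B*/747) = 0.0159·38.3, giving B* = 747·(1 - 0.488) = 383.
From dH/dt = 0: 0.00199·383 - 0.286 = 0.0394C*, so C* = 0.475/0.0394 = 12.1.

B* ≈ 383, H* ≈ 38.3, C* ≈ 12.1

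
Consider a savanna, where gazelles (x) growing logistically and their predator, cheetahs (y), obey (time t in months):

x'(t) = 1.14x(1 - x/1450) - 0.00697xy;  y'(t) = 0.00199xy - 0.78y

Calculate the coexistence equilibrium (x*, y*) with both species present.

From dy/dt = 0 with y > 0: 0.00199x* = 0.78, so x* = 392.
Substitute into dx/dt = 0: 1.14(1 - 392/1450) = 0.00697y*.
The bracket is 0.73, giving y* = 0.832/0.00697 = 119.

x* ≈ 392, y* ≈ 119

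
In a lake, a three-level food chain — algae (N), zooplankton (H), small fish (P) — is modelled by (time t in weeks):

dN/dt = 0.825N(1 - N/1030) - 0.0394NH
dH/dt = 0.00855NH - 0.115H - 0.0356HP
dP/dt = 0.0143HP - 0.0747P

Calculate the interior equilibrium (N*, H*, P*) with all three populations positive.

N* ≈ 773, H* ≈ 5.22, P* ≈ 182

From dP/dt = 0: 0.0143H* = 0.0747, so H* = 5.22.
From dN/dt = 0: 0.825(1 - N*/1030) = 0.0394·5.22, giving N* = 1030·(1 - 0.249) = 773.
From dH/dt = 0: 0.00855·773 - 0.115 = 0.0356P*, so P* = 6.49/0.0356 = 182.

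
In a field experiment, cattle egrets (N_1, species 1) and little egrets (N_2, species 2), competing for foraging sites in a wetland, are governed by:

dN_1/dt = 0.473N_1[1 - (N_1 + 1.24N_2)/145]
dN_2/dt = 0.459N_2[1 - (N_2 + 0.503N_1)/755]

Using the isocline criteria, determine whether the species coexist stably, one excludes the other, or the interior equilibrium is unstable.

species 2 excludes species 1

Compare the nullcline intercepts: K1/α12 = 145/1.24 = 117 < K2 = 755; K2/α21 = 755/0.503 = 1500 > K1 = 145.
Since the inequalities point opposite ways, species 2 can invade but species 1 cannot.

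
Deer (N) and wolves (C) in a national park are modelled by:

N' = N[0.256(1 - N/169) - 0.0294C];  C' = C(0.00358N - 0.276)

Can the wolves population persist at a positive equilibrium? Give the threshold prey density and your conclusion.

The predator equation gives dC/dt > 0 only when N > 0.276/0.00358 = 77.1.
Without the predator, N → K = 169. Since 169 > 77.1, the predator can invade and persist.

Threshold N = 77.1; K > 77.1, so yes, the predator persists.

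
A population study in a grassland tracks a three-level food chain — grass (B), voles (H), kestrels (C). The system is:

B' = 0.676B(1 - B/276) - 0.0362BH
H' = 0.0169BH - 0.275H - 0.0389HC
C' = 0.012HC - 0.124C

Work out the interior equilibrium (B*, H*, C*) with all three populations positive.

B* ≈ 123, H* ≈ 10.3, C* ≈ 46.5

From dC/dt = 0: 0.012H* = 0.124, so H* = 10.3.
From dB/dt = 0: 0.676(1 - B*/276) = 0.0362·10.3, giving B* = 276·(1 - 0.553) = 123.
From dH/dt = 0: 0.0169·123 - 0.275 = 0.0389C*, so C* = 1.81/0.0389 = 46.5.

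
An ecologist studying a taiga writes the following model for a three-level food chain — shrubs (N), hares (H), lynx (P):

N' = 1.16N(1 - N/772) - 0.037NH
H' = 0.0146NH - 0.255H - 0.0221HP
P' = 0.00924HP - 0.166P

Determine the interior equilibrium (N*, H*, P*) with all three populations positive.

From dP/dt = 0: 0.00924H* = 0.166, so H* = 18.
From dN/dt = 0: 1.16(1 - N*/772) = 0.037·18, giving N* = 772·(1 - 0.573) = 330.
From dH/dt = 0: 0.0146·330 - 0.255 = 0.0221P*, so P* = 4.56/0.0221 = 206.

N* ≈ 330, H* ≈ 18, P* ≈ 206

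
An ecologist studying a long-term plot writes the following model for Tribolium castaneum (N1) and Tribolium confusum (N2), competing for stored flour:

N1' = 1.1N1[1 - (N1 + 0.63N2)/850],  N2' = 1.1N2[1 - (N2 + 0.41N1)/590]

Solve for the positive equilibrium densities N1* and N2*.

Setting both brackets to zero gives the nullclines N1 + 0.63N2 = 850 and 0.41N1 + N2 = 590.
Substituting N2 = 590 - 0.41N1 into the first: N1(1 - 0.63·0.41) = 850 - 0.63·590.
So N1* = 478/0.742 = 645, and then N2* = 590 - 0.41·645 = 326.

N1* ≈ 645, N2* ≈ 326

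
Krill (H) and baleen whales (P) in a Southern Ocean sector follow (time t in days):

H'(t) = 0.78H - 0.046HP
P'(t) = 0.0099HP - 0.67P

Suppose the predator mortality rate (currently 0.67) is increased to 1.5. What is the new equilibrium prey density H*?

H* ≈ 152

At the interior fixed point, setting dP/dt = 0 with P > 0 fixes H* = (predator death rate)/(HP coefficient) — independent of the other coefficients.
With the change, H* = 1.5/0.0099 = 152; it rises from 67.7.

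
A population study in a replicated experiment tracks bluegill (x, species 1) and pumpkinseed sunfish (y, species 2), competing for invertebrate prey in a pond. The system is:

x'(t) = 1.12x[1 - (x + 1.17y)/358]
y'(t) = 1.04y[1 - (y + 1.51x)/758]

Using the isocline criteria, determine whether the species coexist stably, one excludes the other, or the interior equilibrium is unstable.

species 2 excludes species 1

Compare the nullcline intercepts: K1/α12 = 358/1.17 = 306 < K2 = 758; K2/α21 = 758/1.51 = 502 > K1 = 358.
Since the inequalities point opposite ways, species 2 can invade but species 1 cannot.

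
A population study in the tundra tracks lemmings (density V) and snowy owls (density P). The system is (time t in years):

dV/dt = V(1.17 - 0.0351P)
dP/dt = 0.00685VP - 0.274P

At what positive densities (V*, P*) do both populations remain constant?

Set dP/dt = 0 with P > 0: 0.00685V - 0.274 = 0, so V* = 0.274/0.00685 = 40.
Set dV/dt = 0 with V > 0: 1.17 - 0.0351P = 0, so P* = 1.17/0.0351 = 33.3.

V* ≈ 40, P* ≈ 33.3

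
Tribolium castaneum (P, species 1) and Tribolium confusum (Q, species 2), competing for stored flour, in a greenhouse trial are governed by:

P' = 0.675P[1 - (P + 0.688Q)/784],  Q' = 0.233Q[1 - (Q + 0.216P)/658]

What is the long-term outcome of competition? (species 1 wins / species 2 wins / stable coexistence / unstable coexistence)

Compare the nullcline intercepts: K1/α12 = 784/0.688 = 1140 > K2 = 658; K2/α21 = 658/0.216 = 3050 > K1 = 784.
Since both inequalities hold, each species can invade when rare, so the interior equilibrium is stable.

stable coexistence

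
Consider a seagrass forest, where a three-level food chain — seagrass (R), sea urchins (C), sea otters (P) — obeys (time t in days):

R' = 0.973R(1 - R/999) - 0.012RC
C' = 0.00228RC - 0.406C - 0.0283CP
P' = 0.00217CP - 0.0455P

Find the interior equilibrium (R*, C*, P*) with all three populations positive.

From dP/dt = 0: 0.00217C* = 0.0455, so C* = 21.
From dR/dt = 0: 0.973(1 - R*/999) = 0.012·21, giving R* = 999·(1 - 0.259) = 741.
From dC/dt = 0: 0.00228·741 - 0.406 = 0.0283P*, so P* = 1.28/0.0283 = 45.3.

R* ≈ 741, C* ≈ 21, P* ≈ 45.3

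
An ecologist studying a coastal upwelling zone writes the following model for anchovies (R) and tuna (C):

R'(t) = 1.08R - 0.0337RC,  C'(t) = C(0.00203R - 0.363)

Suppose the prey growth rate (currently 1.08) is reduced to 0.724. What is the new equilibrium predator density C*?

At the interior fixed point, setting dR/dt = 0 with R > 0 fixes C* = (prey growth rate)/(RC coefficient) — independent of the other coefficients.
With the change, C* = 0.724/0.0337 = 21.5; it falls from 32.

C* ≈ 21.5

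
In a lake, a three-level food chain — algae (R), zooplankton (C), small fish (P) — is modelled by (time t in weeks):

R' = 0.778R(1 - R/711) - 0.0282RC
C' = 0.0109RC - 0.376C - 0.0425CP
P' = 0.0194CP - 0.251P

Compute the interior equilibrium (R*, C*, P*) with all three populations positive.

From dP/dt = 0: 0.0194C* = 0.251, so C* = 12.9.
From dR/dt = 0: 0.778(1 - R*/711) = 0.0282·12.9, giving R* = 711·(1 - 0.469) = 378.
From dC/dt = 0: 0.0109·378 - 0.376 = 0.0425P*, so P* = 3.74/0.0425 = 88.

R* ≈ 378, C* ≈ 12.9, P* ≈ 88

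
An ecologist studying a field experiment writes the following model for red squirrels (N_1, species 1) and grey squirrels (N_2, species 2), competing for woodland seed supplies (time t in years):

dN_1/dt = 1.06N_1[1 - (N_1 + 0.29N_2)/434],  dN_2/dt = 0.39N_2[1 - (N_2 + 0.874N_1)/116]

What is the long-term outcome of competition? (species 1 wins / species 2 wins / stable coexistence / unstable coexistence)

species 1 excludes species 2

Compare the nullcline intercepts: K1/α12 = 434/0.29 = 1500 > K2 = 116; K2/α21 = 116/0.874 = 133 < K1 = 434.
Since the inequalities point opposite ways, species 1 can invade but species 2 cannot.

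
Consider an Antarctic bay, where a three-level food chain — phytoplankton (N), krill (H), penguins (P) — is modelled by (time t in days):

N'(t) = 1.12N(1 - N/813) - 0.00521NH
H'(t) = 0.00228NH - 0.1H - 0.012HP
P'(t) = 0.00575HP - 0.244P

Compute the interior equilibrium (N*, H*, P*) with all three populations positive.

From dP/dt = 0: 0.00575H* = 0.244, so H* = 42.4.
From dN/dt = 0: 1.12(1 - N*/813) = 0.00521·42.4, giving N* = 813·(1 - 0.197) = 653.
From dH/dt = 0: 0.00228·653 - 0.1 = 0.012P*, so P* = 1.39/0.012 = 116.

N* ≈ 653, H* ≈ 42.4, P* ≈ 116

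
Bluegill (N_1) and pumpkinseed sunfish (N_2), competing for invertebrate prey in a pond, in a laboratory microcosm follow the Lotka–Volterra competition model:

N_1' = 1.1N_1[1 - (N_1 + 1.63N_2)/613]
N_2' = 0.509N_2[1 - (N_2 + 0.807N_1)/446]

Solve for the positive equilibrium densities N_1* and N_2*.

N_1* ≈ 361, N_2* ≈ 154

Setting both brackets to zero gives the nullclines N_1 + 1.63N_2 = 613 and 0.807N_1 + N_2 = 446.
Substituting N_2 = 446 - 0.807N_1 into the first: N_1(1 - 1.63·0.807) = 613 - 1.63·446.
So N_1* = -114/-0.315 = 361, and then N_2* = 446 - 0.807·361 = 154.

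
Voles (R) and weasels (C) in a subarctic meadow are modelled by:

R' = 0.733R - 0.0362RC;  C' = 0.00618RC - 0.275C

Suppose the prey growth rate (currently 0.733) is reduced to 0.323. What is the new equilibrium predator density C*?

C* ≈ 8.92

At the interior fixed point, setting dR/dt = 0 with R > 0 fixes C* = (prey growth rate)/(RC coefficient) — independent of the other coefficients.
With the change, C* = 0.323/0.0362 = 8.92; it falls from 20.2.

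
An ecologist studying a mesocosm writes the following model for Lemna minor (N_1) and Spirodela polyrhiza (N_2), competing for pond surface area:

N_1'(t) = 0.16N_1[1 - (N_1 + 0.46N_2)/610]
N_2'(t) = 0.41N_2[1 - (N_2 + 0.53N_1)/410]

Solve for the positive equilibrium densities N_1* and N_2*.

Setting both brackets to zero gives the nullclines N_1 + 0.46N_2 = 610 and 0.53N_1 + N_2 = 410.
Substituting N_2 = 410 - 0.53N_1 into the first: N_1(1 - 0.46·0.53) = 610 - 0.46·410.
So N_1* = 421/0.756 = 557, and then N_2* = 410 - 0.53·557 = 115.

N_1* ≈ 557, N_2* ≈ 115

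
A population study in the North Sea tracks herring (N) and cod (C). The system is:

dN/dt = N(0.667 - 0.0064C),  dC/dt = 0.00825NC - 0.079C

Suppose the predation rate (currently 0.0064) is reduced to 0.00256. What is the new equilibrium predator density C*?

C* ≈ 261

At the interior fixed point, setting dN/dt = 0 with N > 0 fixes C* = (prey growth rate)/(NC coefficient) — independent of the other coefficients.
With the change, C* = 0.667/0.00256 = 261; it rises from 104.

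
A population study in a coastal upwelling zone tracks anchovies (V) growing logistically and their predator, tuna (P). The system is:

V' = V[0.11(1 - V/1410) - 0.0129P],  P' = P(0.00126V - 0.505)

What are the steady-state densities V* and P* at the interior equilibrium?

From dP/dt = 0 with P > 0: 0.00126V* = 0.505, so V* = 401.
Substitute into dV/dt = 0: 0.11(1 - 401/1410) = 0.0129P*.
The bracket is 0.716, giving P* = 0.0787/0.0129 = 6.1.

V* ≈ 401, P* ≈ 6.1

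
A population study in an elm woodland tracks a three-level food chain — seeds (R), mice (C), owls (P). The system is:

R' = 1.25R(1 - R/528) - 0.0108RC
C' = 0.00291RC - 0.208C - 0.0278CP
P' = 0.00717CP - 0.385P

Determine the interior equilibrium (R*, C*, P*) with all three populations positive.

From dP/dt = 0: 0.00717C* = 0.385, so C* = 53.7.
From dR/dt = 0: 1.25(1 - R*/528) = 0.0108·53.7, giving R* = 528·(1 - 0.464) = 283.
From dC/dt = 0: 0.00291·283 - 0.208 = 0.0278P*, so P* = 0.616/0.0278 = 22.1.

R* ≈ 283, C* ≈ 53.7, P* ≈ 22.1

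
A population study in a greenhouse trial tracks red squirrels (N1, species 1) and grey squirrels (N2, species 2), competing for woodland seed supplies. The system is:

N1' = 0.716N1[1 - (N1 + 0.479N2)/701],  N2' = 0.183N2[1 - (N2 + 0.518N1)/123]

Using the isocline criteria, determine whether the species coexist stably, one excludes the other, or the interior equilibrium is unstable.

species 1 excludes species 2

Compare the nullcline intercepts: K1/α12 = 701/0.479 = 1460 > K2 = 123; K2/α21 = 123/0.518 = 237 < K1 = 701.
Since the inequalities point opposite ways, species 1 can invade but species 2 cannot.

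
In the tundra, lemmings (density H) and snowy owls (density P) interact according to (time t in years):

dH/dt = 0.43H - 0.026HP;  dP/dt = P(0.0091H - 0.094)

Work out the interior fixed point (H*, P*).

H* ≈ 10.3, P* ≈ 16.5

Set dP/dt = 0 with P > 0: 0.0091H - 0.094 = 0, so H* = 0.094/0.0091 = 10.3.
Set dH/dt = 0 with H > 0: 0.43 - 0.026P = 0, so P* = 0.43/0.026 = 16.5.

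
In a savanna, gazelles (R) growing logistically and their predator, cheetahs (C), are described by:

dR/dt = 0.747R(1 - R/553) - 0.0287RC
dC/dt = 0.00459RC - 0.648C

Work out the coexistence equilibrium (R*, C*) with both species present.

From dC/dt = 0 with C > 0: 0.00459R* = 0.648, so R* = 141.
Substitute into dR/dt = 0: 0.747(1 - 141/553) = 0.0287C*.
The bracket is 0.745, giving C* = 0.556/0.0287 = 19.4.

R* ≈ 141, C* ≈ 19.4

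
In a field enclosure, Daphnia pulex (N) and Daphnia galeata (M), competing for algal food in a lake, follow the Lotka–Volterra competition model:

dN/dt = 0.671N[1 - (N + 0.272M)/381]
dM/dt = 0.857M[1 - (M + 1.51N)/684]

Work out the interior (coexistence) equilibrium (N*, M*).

N* ≈ 331, M* ≈ 184

Setting both brackets to zero gives the nullclines N + 0.272M = 381 and 1.51N + M = 684.
Substituting M = 684 - 1.51N into the first: N(1 - 0.272·1.51) = 381 - 0.272·684.
So N* = 195/0.589 = 331, and then M* = 684 - 1.51·331 = 184.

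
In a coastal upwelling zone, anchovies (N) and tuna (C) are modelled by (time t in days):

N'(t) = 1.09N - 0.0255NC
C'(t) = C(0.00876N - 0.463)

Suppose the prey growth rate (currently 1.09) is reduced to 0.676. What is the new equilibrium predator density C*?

At the interior fixed point, setting dN/dt = 0 with N > 0 fixes C* = (prey growth rate)/(NC coefficient) — independent of the other coefficients.
With the change, C* = 0.676/0.0255 = 26.5; it falls from 42.7.

C* ≈ 26.5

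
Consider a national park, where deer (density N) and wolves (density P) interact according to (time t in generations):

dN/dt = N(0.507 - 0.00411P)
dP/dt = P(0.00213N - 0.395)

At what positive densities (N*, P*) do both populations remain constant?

Set dP/dt = 0 with P > 0: 0.00213N - 0.395 = 0, so N* = 0.395/0.00213 = 185.
Set dN/dt = 0 with N > 0: 0.507 - 0.00411P = 0, so P* = 0.507/0.00411 = 123.

N* ≈ 185, P* ≈ 123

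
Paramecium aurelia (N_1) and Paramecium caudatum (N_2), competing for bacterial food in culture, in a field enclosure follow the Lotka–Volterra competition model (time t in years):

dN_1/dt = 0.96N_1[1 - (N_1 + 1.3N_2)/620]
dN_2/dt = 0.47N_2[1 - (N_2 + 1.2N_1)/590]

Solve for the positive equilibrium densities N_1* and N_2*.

N_1* ≈ 262, N_2* ≈ 275

Setting both brackets to zero gives the nullclines N_1 + 1.3N_2 = 620 and 1.2N_1 + N_2 = 590.
Substituting N_2 = 590 - 1.2N_1 into the first: N_1(1 - 1.3·1.2) = 620 - 1.3·590.
So N_1* = -147/-0.56 = 262, and then N_2* = 590 - 1.2·262 = 275.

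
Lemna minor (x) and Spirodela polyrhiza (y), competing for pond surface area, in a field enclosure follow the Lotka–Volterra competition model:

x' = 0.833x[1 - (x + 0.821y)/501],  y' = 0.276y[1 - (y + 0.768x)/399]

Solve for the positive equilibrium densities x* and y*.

Setting both brackets to zero gives the nullclines x + 0.821y = 501 and 0.768x + y = 399.
Substituting y = 399 - 0.768x into the first: x(1 - 0.821·0.768) = 501 - 0.821·399.
So x* = 173/0.369 = 469, and then y* = 399 - 0.768·469 = 38.5.

x* ≈ 469, y* ≈ 38.5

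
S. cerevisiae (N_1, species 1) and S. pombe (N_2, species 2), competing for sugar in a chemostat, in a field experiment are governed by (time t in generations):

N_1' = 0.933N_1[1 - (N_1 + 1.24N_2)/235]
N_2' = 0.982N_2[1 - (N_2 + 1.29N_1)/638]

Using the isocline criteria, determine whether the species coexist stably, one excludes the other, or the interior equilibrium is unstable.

species 2 excludes species 1

Compare the nullcline intercepts: K1/α12 = 235/1.24 = 190 < K2 = 638; K2/α21 = 638/1.29 = 495 > K1 = 235.
Since the inequalities point opposite ways, species 2 can invade but species 1 cannot.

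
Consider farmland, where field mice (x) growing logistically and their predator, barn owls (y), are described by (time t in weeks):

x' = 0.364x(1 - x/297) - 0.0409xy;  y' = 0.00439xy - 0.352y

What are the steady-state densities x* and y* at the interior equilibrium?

From dy/dt = 0 with y > 0: 0.00439x* = 0.352, so x* = 80.2.
Substitute into dx/dt = 0: 0.364(1 - 80.2/297) = 0.0409y*.
The bracket is 0.73, giving y* = 0.266/0.0409 = 6.5.

x* ≈ 80.2, y* ≈ 6.5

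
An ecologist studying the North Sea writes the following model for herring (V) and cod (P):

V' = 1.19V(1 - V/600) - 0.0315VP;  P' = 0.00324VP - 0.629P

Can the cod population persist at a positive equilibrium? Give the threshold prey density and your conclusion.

The predator equation gives dP/dt > 0 only when V > 0.629/0.00324 = 194.
Without the predator, V → K = 600. Since 600 > 194, the predator can invade and persist.

Threshold V = 194; K > 194, so yes, the predator persists.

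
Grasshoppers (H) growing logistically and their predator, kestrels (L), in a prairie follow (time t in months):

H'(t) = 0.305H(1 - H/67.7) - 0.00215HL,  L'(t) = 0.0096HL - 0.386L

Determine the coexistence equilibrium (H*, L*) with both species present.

From dL/dt = 0 with L > 0: 0.0096H* = 0.386, so H* = 40.2.
Substitute into dH/dt = 0: 0.305(1 - 40.2/67.7) = 0.00215L*.
The bracket is 0.406, giving L* = 0.124/0.00215 = 57.6.

H* ≈ 40.2, L* ≈ 57.6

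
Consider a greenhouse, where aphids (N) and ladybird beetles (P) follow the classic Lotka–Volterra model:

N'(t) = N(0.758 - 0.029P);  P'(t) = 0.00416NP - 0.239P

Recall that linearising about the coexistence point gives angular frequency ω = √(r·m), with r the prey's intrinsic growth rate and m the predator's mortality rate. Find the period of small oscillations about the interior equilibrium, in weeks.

T ≈ 14.8 weeks

Here r = 0.758 and m = 0.239, so r·m = 0.181.
ω = √0.181 = 0.426 per week, hence T = 2π/ω ≈ 14.8 weeks.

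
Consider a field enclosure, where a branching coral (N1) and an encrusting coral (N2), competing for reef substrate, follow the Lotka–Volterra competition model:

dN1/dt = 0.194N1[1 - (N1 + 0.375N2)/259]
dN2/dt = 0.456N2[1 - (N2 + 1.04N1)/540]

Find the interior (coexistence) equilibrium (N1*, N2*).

N1* ≈ 92.6, N2* ≈ 444

Setting both brackets to zero gives the nullclines N1 + 0.375N2 = 259 and 1.04N1 + N2 = 540.
Substituting N2 = 540 - 1.04N1 into the first: N1(1 - 0.375·1.04) = 259 - 0.375·540.
So N1* = 56.5/0.61 = 92.6, and then N2* = 540 - 1.04·92.6 = 444.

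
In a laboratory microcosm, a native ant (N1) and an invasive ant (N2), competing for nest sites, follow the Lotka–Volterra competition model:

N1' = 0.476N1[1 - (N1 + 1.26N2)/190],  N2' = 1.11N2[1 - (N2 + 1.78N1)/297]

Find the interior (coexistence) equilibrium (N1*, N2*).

Setting both brackets to zero gives the nullclines N1 + 1.26N2 = 190 and 1.78N1 + N2 = 297.
Substituting N2 = 297 - 1.78N1 into the first: N1(1 - 1.26·1.78) = 190 - 1.26·297.
So N1* = -184/-1.24 = 148, and then N2* = 297 - 1.78·148 = 33.2.

N1* ≈ 148, N2* ≈ 33.2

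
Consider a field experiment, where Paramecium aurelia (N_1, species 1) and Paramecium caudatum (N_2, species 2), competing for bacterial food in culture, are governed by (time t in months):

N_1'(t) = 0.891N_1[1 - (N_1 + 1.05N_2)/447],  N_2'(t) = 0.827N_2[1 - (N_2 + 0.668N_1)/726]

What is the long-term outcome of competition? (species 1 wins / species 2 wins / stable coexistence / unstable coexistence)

Compare the nullcline intercepts: K1/α12 = 447/1.05 = 426 < K2 = 726; K2/α21 = 726/0.668 = 1090 > K1 = 447.
Since the inequalities point opposite ways, species 2 can invade but species 1 cannot.

species 2 excludes species 1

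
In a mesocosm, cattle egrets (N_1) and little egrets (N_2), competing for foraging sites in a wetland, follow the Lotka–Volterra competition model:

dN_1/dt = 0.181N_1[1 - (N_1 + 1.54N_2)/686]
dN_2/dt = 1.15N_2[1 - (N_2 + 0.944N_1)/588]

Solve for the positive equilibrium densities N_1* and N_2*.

N_1* ≈ 484, N_2* ≈ 131

Setting both brackets to zero gives the nullclines N_1 + 1.54N_2 = 686 and 0.944N_1 + N_2 = 588.
Substituting N_2 = 588 - 0.944N_1 into the first: N_1(1 - 1.54·0.944) = 686 - 1.54·588.
So N_1* = -220/-0.454 = 484, and then N_2* = 588 - 0.944·484 = 131.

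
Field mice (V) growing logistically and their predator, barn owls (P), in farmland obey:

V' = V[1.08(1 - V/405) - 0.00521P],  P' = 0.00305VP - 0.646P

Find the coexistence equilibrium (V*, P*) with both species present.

V* ≈ 212, P* ≈ 98.9

From dP/dt = 0 with P > 0: 0.00305V* = 0.646, so V* = 212.
Substitute into dV/dt = 0: 1.08(1 - 212/405) = 0.00521P*.
The bracket is 0.477, giving P* = 0.515/0.00521 = 98.9.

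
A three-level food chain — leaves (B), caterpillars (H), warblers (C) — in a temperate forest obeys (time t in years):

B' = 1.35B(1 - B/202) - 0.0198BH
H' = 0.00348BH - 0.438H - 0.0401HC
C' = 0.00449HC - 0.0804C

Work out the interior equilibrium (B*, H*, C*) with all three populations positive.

B* ≈ 149, H* ≈ 17.9, C* ≈ 2

From dC/dt = 0: 0.00449H* = 0.0804, so H* = 17.9.
From dB/dt = 0: 1.35(1 - B*/202) = 0.0198·17.9, giving B* = 202·(1 - 0.263) = 149.
From dH/dt = 0: 0.00348·149 - 0.438 = 0.0401C*, so C* = 0.0803/0.0401 = 2.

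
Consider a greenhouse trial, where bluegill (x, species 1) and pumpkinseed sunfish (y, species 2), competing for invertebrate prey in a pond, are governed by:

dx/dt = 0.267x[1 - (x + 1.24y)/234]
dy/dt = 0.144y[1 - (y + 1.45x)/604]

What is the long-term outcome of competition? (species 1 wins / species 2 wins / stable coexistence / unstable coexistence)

species 2 excludes species 1

Compare the nullcline intercepts: K1/α12 = 234/1.24 = 189 < K2 = 604; K2/α21 = 604/1.45 = 417 > K1 = 234.
Since the inequalities point opposite ways, species 2 can invade but species 1 cannot.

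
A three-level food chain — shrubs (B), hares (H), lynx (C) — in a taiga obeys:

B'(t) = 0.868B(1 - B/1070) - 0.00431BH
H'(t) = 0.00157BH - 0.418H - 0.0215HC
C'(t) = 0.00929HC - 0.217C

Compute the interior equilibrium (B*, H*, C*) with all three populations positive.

B* ≈ 946, H* ≈ 23.4, C* ≈ 49.6

From dC/dt = 0: 0.00929H* = 0.217, so H* = 23.4.
From dB/dt = 0: 0.868(1 - B*/1070) = 0.00431·23.4, giving B* = 1070·(1 - 0.116) = 946.
From dH/dt = 0: 0.00157·946 - 0.418 = 0.0215C*, so C* = 1.07/0.0215 = 49.6.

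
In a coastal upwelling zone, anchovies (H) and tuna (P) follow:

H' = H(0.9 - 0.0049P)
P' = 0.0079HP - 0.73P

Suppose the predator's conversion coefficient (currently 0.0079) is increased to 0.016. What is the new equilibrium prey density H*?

At the interior fixed point, setting dP/dt = 0 with P > 0 fixes H* = (predator death rate)/(HP coefficient) — independent of the other coefficients.
With the change, H* = 0.73/0.016 = 45.6; it falls from 92.4.

H* ≈ 45.6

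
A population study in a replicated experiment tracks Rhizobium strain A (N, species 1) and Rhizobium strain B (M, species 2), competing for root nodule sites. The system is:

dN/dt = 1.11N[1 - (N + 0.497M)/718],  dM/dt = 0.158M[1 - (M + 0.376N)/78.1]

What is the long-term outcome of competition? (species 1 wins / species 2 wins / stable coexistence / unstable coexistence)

Compare the nullcline intercepts: K1/α12 = 718/0.497 = 1440 > K2 = 78.1; K2/α21 = 78.1/0.376 = 208 < K1 = 718.
Since the inequalities point opposite ways, species 1 can invade but species 2 cannot.

species 1 excludes species 2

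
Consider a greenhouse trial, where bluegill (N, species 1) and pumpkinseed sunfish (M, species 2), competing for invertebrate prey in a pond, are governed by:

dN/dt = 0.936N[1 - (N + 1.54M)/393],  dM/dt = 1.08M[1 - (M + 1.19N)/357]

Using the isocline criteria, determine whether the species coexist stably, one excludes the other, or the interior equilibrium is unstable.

Compare the nullcline intercepts: K1/α12 = 393/1.54 = 255 < K2 = 357; K2/α21 = 357/1.19 = 300 < K1 = 393.
Since both are reversed, neither can invade when rare; the interior point is a saddle.

unstable coexistence (outcome depends on initial conditions)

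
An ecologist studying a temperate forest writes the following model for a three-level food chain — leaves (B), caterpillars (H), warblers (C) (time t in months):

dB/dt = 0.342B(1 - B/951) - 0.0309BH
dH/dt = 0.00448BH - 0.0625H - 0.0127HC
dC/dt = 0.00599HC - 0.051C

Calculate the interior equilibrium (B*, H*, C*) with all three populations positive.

From dC/dt = 0: 0.00599H* = 0.051, so H* = 8.51.
From dB/dt = 0: 0.342(1 - B*/951) = 0.0309·8.51, giving B* = 951·(1 - 0.769) = 219.
From dH/dt = 0: 0.00448·219 - 0.0625 = 0.0127C*, so C* = 0.921/0.0127 = 72.5.

B* ≈ 219, H* ≈ 8.51, C* ≈ 72.5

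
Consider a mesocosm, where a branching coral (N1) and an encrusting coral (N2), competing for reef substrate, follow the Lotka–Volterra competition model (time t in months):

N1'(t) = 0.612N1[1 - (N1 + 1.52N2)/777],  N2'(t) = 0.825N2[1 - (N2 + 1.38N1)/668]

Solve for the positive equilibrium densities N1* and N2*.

Setting both brackets to zero gives the nullclines N1 + 1.52N2 = 777 and 1.38N1 + N2 = 668.
Substituting N2 = 668 - 1.38N1 into the first: N1(1 - 1.52·1.38) = 777 - 1.52·668.
So N1* = -238/-1.1 = 217, and then N2* = 668 - 1.38·217 = 368.

N1* ≈ 217, N2* ≈ 368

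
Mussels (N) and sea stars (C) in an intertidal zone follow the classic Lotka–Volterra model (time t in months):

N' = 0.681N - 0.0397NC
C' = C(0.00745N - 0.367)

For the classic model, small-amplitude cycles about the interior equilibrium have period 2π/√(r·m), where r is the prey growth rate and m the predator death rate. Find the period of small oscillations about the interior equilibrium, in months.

Here r = 0.681 and m = 0.367, so r·m = 0.25.
ω = √0.25 = 0.5 per month, hence T = 2π/ω ≈ 12.6 months.

T ≈ 12.6 months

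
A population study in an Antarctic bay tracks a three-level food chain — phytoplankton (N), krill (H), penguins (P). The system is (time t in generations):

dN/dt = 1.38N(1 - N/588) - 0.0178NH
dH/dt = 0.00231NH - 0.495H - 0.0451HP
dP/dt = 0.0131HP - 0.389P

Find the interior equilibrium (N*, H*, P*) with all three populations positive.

From dP/dt = 0: 0.0131H* = 0.389, so H* = 29.7.
From dN/dt = 0: 1.38(1 - N*/588) = 0.0178·29.7, giving N* = 588·(1 - 0.383) = 363.
From dH/dt = 0: 0.00231·363 - 0.495 = 0.0451P*, so P* = 0.343/0.0451 = 7.61.

N* ≈ 363, H* ≈ 29.7, P* ≈ 7.61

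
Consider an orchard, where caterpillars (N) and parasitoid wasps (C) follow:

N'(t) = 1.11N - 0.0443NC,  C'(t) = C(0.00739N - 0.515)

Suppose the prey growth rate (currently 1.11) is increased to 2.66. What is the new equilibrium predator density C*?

At the interior fixed point, setting dN/dt = 0 with N > 0 fixes C* = (prey growth rate)/(NC coefficient) — independent of the other coefficients.
With the change, C* = 2.66/0.0443 = 60; it rises from 25.1.

C* ≈ 60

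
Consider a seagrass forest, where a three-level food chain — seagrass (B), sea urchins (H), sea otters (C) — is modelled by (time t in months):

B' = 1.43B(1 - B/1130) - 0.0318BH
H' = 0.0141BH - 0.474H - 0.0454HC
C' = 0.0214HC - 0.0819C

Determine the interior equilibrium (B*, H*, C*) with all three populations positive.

B* ≈ 1030, H* ≈ 3.83, C* ≈ 311

From dC/dt = 0: 0.0214H* = 0.0819, so H* = 3.83.
From dB/dt = 0: 1.43(1 - B*/1130) = 0.0318·3.83, giving B* = 1130·(1 - 0.0851) = 1030.
From dH/dt = 0: 0.0141·1030 - 0.474 = 0.0454C*, so C* = 14.1/0.0454 = 311.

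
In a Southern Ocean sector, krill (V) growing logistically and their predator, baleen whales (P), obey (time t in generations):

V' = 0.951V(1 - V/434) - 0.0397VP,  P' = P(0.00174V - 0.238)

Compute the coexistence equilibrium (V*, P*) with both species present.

From dP/dt = 0 with P > 0: 0.00174V* = 0.238, so V* = 137.
Substitute into dV/dt = 0: 0.951(1 - 137/434) = 0.0397P*.
The bracket is 0.685, giving P* = 0.651/0.0397 = 16.4.

V* ≈ 137, P* ≈ 16.4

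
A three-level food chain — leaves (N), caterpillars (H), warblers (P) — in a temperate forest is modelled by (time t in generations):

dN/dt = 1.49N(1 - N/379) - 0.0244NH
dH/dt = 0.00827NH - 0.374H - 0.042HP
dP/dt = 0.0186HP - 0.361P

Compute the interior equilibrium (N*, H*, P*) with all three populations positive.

From dP/dt = 0: 0.0186H* = 0.361, so H* = 19.4.
From dN/dt = 0: 1.49(1 - N*/379) = 0.0244·19.4, giving N* = 379·(1 - 0.318) = 259.
From dH/dt = 0: 0.00827·259 - 0.374 = 0.042P*, so P* = 1.76/0.042 = 42.

N* ≈ 259, H* ≈ 19.4, P* ≈ 42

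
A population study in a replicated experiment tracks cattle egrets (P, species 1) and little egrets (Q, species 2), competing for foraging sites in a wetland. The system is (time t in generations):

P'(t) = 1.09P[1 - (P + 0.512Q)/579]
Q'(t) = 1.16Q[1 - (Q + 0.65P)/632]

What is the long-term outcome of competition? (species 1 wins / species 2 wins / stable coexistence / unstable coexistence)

stable coexistence

Compare the nullcline intercepts: K1/α12 = 579/0.512 = 1130 > K2 = 632; K2/α21 = 632/0.65 = 972 > K1 = 579.
Since both inequalities hold, each species can invade when rare, so the interior equilibrium is stable.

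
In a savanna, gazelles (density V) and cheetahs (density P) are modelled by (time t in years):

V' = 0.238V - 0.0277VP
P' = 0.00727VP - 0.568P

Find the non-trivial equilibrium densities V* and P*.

Set dP/dt = 0 with P > 0: 0.00727V - 0.568 = 0, so V* = 0.568/0.00727 = 78.1.
Set dV/dt = 0 with V > 0: 0.238 - 0.0277P = 0, so P* = 0.238/0.0277 = 8.59.

V* ≈ 78.1, P* ≈ 8.59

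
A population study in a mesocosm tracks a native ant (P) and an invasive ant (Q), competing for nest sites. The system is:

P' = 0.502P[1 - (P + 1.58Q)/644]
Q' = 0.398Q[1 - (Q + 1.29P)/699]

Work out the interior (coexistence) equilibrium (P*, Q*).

P* ≈ 443, Q* ≈ 127

Setting both brackets to zero gives the nullclines P + 1.58Q = 644 and 1.29P + Q = 699.
Substituting Q = 699 - 1.29P into the first: P(1 - 1.58·1.29) = 644 - 1.58·699.
So P* = -460/-1.04 = 443, and then Q* = 699 - 1.29·443 = 127.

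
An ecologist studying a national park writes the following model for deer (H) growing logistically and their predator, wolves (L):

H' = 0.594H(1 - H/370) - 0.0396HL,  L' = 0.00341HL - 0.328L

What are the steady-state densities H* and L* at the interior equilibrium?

From dL/dt = 0 with L > 0: 0.00341H* = 0.328, so H* = 96.2.
Substitute into dH/dt = 0: 0.594(1 - 96.2/370) = 0.0396L*.
The bracket is 0.74, giving L* = 0.44/0.0396 = 11.1.

H* ≈ 96.2, L* ≈ 11.1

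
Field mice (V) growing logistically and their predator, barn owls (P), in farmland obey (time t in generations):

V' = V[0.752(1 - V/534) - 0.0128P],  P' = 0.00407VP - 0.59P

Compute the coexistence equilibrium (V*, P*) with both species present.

From dP/dt = 0 with P > 0: 0.00407V* = 0.59, so V* = 145.
Substitute into dV/dt = 0: 0.752(1 - 145/534) = 0.0128P*.
The bracket is 0.729, giving P* = 0.548/0.0128 = 42.8.

V* ≈ 145, P* ≈ 42.8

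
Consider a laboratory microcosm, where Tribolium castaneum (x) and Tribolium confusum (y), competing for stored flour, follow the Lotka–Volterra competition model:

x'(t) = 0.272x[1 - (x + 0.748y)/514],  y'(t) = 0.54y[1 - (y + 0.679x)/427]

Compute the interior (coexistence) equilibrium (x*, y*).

Setting both brackets to zero gives the nullclines x + 0.748y = 514 and 0.679x + y = 427.
Substituting y = 427 - 0.679x into the first: x(1 - 0.748·0.679) = 514 - 0.748·427.
So x* = 195/0.492 = 395, and then y* = 427 - 0.679·395 = 158.

x* ≈ 395, y* ≈ 158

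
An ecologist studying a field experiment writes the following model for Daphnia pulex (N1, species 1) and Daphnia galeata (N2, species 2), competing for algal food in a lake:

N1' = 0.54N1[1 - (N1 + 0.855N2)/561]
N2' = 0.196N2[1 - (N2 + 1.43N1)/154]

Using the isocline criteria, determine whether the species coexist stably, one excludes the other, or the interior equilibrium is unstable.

species 1 excludes species 2

Compare the nullcline intercepts: K1/α12 = 561/0.855 = 656 > K2 = 154; K2/α21 = 154/1.43 = 108 < K1 = 561.
Since the inequalities point opposite ways, species 1 can invade but species 2 cannot.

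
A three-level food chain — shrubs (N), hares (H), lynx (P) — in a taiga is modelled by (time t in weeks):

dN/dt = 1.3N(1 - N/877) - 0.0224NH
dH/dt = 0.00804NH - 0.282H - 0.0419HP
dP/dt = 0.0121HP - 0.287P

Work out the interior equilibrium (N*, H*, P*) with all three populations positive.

From dP/dt = 0: 0.0121H* = 0.287, so H* = 23.7.
From dN/dt = 0: 1.3(1 - N*/877) = 0.0224·23.7, giving N* = 877·(1 - 0.409) = 519.
From dH/dt = 0: 0.00804·519 - 0.282 = 0.0419P*, so P* = 3.89/0.0419 = 92.8.

N* ≈ 519, H* ≈ 23.7, P* ≈ 92.8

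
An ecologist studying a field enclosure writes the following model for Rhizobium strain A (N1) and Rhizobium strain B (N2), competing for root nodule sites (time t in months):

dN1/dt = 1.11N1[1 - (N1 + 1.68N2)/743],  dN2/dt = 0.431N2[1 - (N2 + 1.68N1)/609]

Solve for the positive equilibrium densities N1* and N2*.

Setting both brackets to zero gives the nullclines N1 + 1.68N2 = 743 and 1.68N1 + N2 = 609.
Substituting N2 = 609 - 1.68N1 into the first: N1(1 - 1.68·1.68) = 743 - 1.68·609.
So N1* = -280/-1.82 = 154, and then N2* = 609 - 1.68·154 = 351.

N1* ≈ 154, N2* ≈ 351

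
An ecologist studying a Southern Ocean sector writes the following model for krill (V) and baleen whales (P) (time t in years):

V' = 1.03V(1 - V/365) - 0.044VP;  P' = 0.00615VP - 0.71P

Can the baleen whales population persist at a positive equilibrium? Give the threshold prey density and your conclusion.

The predator equation gives dP/dt > 0 only when V > 0.71/0.00615 = 115.
Without the predator, V → K = 365. Since 365 > 115, the predator can invade and persist.

Threshold V = 115; K > 115, so yes, the predator persists.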